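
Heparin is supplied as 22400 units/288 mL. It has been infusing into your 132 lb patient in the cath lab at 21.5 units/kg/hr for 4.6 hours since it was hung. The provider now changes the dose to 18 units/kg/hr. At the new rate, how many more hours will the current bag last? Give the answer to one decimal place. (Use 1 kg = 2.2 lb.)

Initial rate:
Weight = 132 lb ÷ 2.2 lb/kg = 60 kg
Dose = 21.5 units/kg/hr × 60 kg = 1290 units/hr
Concentration = 22400 units ÷ 288 mL = 77.77778 units/mL
Rate = 1290 units/hr ÷ 77.77778 units/mL = 16.58571 mL/hr
Volume infused so far = 16.58571 mL/hr × 4.6 hr = 76.29429 mL
Volume remaining = 288 − 76.29429 = 211.7057 mL
New rate:
Dose = 18 units/kg/hr × 60 kg = 1080 units/hr
Rate = 1080 units/hr ÷ 77.77778 units/mL = 13.88571 mL/hr
Time remaining = 211.7057 mL ÷ 13.88571 mL/hr = 15.2463 hr

15.2 hours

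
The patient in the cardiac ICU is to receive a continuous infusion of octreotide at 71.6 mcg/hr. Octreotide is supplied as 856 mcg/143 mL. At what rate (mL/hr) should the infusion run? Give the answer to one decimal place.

12.0 mL/hr

Concentration = 856 mcg ÷ 143 mL = 5.986014 mcg/mL
Rate = 71.6 mcg/hr ÷ 5.986014 mcg/mL = 11.96121 mL/hr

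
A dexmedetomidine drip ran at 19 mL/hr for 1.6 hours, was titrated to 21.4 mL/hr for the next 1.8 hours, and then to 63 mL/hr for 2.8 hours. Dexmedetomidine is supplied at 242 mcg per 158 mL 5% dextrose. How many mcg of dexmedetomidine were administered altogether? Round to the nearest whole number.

376 mcg

Concentration = 242 mcg ÷ 158 mL = 1.531646 mcg/mL
Stage 1: 19 mL/hr × 1.6 hr = 30.4 mL → 30.4 mL × 1.531646 mcg/mL = 46.56203 mcg
Stage 2: 21.4 mL/hr × 1.8 hr = 38.52 mL → 38.52 mL × 1.531646 mcg/mL = 58.99899 mcg
Stage 3: 63 mL/hr × 2.8 hr = 176.4 mL → 176.4 mL × 1.531646 mcg/mL = 270.1823 mcg
Total = 46.56203 + 58.99899 + 270.1823 = 375.7433 mcg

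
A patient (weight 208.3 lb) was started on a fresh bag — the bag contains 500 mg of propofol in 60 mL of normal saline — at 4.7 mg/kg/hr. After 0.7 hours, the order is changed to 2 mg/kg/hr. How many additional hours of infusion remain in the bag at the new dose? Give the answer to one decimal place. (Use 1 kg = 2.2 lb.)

Initial rate:
Weight = 208.3 lb ÷ 2.2 lb/kg = 94.68182 kg
Dose = 4.7 mg/kg/hr × 94.68182 kg = 445.0045 mg/hr
Concentration = 500 mg ÷ 60 mL = 8.333333 mg/mL
Rate = 445.0045 mg/hr ÷ 8.333333 mg/mL = 53.40055 mL/hr
Volume infused so far = 53.40055 mL/hr × 0.7 hr = 37.38038 mL
Volume remaining = 60 − 37.38038 = 22.61962 mL
New rate:
Dose = 2 mg/kg/hr × 94.68182 kg = 189.3636 mg/hr
Rate = 189.3636 mg/hr ÷ 8.333333 mg/mL = 22.72364 mL/hr
Time remaining = 22.61962 mL ÷ 22.72364 mL/hr = 0.9954225 hr

1.0 hours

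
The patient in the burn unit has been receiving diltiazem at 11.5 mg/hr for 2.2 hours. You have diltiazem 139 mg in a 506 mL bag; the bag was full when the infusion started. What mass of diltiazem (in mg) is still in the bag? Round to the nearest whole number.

114 mg

Concentration = 139 mg ÷ 506 mL = 0.2747036 mg/mL
Rate = 11.5 mg/hr ÷ 0.2747036 mg/mL = 41.86331 mL/hr
Volume infused = 41.86331 mL/hr × 2.2 hr = 92.09928 mL
Volume remaining = 506 − 92.09928 = 413.9007 mL
Drug remaining = 413.9007 mL × 0.2747036 mg/mL = 113.7 mg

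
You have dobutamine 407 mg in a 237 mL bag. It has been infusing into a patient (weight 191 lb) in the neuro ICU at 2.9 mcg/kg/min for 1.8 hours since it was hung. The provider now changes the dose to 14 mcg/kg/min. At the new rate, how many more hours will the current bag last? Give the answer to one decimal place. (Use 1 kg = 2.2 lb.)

5.2 hours

Initial rate:
Weight = 191 lb ÷ 2.2 lb/kg = 86.81818 kg
Dose = 2.9 mcg/kg/min × 86.81818 kg = 251.7727 mcg/min
251.7727 mcg/min × 60 min/hr = 15106.36 mcg/hr
Concentration = 407 mg ÷ 237 mL = 1.7173 mg/mL = 1717.3 mcg/mL
Rate = 15106.36 mcg/hr ÷ 1717.3 mcg/mL = 8.79658 mL/hr
Volume infused so far = 8.79658 mL/hr × 1.8 hr = 15.83384 mL
Volume remaining = 237 − 15.83384 = 221.1662 mL
New rate:
Dose = 14 mcg/kg/min × 86.81818 kg = 1215.455 mcg/min
1215.455 mcg/min × 60 min/hr = 72927.27 mcg/hr
Rate = 72927.27 mcg/hr ÷ 1717.3 mcg/mL = 42.46625 mL/hr
Time remaining = 221.1662 mL ÷ 42.46625 mL/hr = 5.208045 hr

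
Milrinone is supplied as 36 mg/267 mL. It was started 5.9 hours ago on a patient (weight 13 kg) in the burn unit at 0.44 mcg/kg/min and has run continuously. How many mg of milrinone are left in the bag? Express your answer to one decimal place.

Dose = 0.44 mcg/kg/min × 13 kg = 5.72 mcg/min
5.72 mcg/min × 60 min/hr = 343.2 mcg/hr
Concentration = 36 mg ÷ 267 mL = 0.1348315 mg/mL = 134.8315 mcg/mL
Rate = 343.2 mcg/hr ÷ 134.8315 mcg/mL = 2.5454 mL/hr
Volume infused = 2.5454 mL/hr × 5.9 hr = 15.01786 mL
Volume remaining = 267 − 15.01786 = 251.9821 mL
Drug remaining = 251.9821 mL × 134.8315 mcg/mL = 33975.12 mcg = 33.97512 mg

34.0 mg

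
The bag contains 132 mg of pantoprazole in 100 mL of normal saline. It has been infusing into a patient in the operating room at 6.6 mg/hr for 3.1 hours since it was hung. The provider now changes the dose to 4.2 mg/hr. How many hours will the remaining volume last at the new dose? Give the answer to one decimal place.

26.6 hours

Initial rate:
Concentration = 132 mg ÷ 100 mL = 1.32 mg/mL
Rate = 6.6 mg/hr ÷ 1.32 mg/mL = 5 mL/hr
Volume infused so far = 5 mL/hr × 3.1 hr = 15.5 mL
Volume remaining = 100 − 15.5 = 84.5 mL
New rate:
Rate = 4.2 mg/hr ÷ 1.32 mg/mL = 3.181818 mL/hr
Time remaining = 84.5 mL ÷ 3.181818 mL/hr = 26.55714 hr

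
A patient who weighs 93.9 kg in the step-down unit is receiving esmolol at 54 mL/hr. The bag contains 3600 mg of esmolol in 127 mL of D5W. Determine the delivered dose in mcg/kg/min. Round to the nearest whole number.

Concentration = 3600 mg ÷ 127 mL = 28.34646 mg/mL = 28346.46 mcg/mL
Drug rate = 54 mL/hr × 28346.46 mcg/mL = 1530709 mcg/hr
1530709 mcg/hr ÷ 60 min/hr = 25511.81 mcg/min
25511.81 mcg/min ÷ 93.9 kg = 271.6913 mcg/kg/min

272 mcg/kg/min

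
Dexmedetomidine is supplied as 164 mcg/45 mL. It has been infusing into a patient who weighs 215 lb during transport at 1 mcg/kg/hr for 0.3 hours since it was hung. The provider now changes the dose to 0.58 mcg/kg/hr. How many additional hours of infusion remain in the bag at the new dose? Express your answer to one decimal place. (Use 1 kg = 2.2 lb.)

2.4 hours

Initial rate:
Weight = 215 lb ÷ 2.2 lb/kg = 97.72727 kg
Dose = 1 mcg/kg/hr × 97.72727 kg = 97.72727 mcg/hr
Concentration = 164 mcg ÷ 45 mL = 3.644444 mcg/mL
Rate = 97.72727 mcg/hr ÷ 3.644444 mcg/mL = 26.81541 mL/hr
Volume infused so far = 26.81541 mL/hr × 0.3 hr = 8.044623 mL
Volume remaining = 45 − 8.044623 = 36.95538 mL
New rate:
Dose = 0.58 mcg/kg/hr × 97.72727 kg = 56.68182 mcg/hr
Rate = 56.68182 mcg/hr ÷ 3.644444 mcg/mL = 15.55294 mL/hr
Time remaining = 36.95538 mL ÷ 15.55294 mL/hr = 2.376103 hr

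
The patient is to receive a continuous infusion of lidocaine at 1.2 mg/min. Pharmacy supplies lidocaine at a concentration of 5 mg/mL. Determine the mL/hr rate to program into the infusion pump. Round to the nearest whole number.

14 mL/hr

1.2 mg/min × 60 min/hr = 72 mg/hr
Rate = 72 mg/hr ÷ 5 mg/mL = 14.4 mL/hr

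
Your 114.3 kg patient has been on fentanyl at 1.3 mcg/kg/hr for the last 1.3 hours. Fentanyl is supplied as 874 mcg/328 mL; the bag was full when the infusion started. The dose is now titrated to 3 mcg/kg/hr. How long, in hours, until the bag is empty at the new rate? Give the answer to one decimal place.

2.0 hours

Initial rate:
Dose = 1.3 mcg/kg/hr × 114.3 kg = 148.59 mcg/hr
Concentration = 874 mcg ÷ 328 mL = 2.664634 mcg/mL
Rate = 148.59 mcg/hr ÷ 2.664634 mcg/mL = 55.76375 mL/hr
Volume infused so far = 55.76375 mL/hr × 1.3 hr = 72.49288 mL
Volume remaining = 328 − 72.49288 = 255.5071 mL
New rate:
Dose = 3 mcg/kg/hr × 114.3 kg = 342.9 mcg/hr
Rate = 342.9 mcg/hr ÷ 2.664634 mcg/mL = 128.6856 mL/hr
Time remaining = 255.5071 mL ÷ 128.6856 mL/hr = 1.985515 hr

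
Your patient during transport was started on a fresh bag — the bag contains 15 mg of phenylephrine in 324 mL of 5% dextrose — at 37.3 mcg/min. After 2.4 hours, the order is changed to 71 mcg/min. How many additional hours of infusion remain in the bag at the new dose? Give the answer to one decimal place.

Initial rate:
37.3 mcg/min × 60 min/hr = 2238 mcg/hr
Concentration = 15 mg ÷ 324 mL = 0.0462963 mg/mL = 46.2963 mcg/mL
Rate = 2238 mcg/hr ÷ 46.2963 mcg/mL = 48.3408 mL/hr
Volume infused so far = 48.3408 mL/hr × 2.4 hr = 116.0179 mL
Volume remaining = 324 − 116.0179 = 207.9821 mL
New rate:
71 mcg/min × 60 min/hr = 4260 mcg/hr
Rate = 4260 mcg/hr ÷ 46.2963 mcg/mL = 92.016 mL/hr
Time remaining = 207.9821 mL ÷ 92.016 mL/hr = 2.260282 hr

2.3 hours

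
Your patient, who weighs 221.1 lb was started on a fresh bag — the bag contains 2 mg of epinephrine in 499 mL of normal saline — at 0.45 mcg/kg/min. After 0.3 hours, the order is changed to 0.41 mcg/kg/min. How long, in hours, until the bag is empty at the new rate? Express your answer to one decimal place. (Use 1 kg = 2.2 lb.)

0.5 hours

Initial rate:
Weight = 221.1 lb ÷ 2.2 lb/kg = 100.5 kg
Dose = 0.45 mcg/kg/min × 100.5 kg = 45.225 mcg/min
45.225 mcg/min × 60 min/hr = 2713.5 mcg/hr
Concentration = 2 mg ÷ 499 mL = 0.004008016 mg/mL = 4.008016 mcg/mL
Rate = 2713.5 mcg/hr ÷ 4.008016 mcg/mL = 677.0182 mL/hr
Volume infused so far = 677.0182 mL/hr × 0.3 hr = 203.1055 mL
Volume remaining = 499 − 203.1055 = 295.8945 mL
New rate:
Dose = 0.41 mcg/kg/min × 100.5 kg = 41.205 mcg/min
41.205 mcg/min × 60 min/hr = 2472.3 mcg/hr
Rate = 2472.3 mcg/hr ÷ 4.008016 mcg/mL = 616.8388 mL/hr
Time remaining = 295.8945 mL ÷ 616.8388 mL/hr = 0.479695 hr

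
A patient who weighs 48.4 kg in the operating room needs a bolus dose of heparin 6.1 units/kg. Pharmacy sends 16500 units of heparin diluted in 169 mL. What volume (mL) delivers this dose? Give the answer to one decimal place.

3.0 mL

Dose = 6.1 units/kg × 48.4 kg = 295.24 units
Concentration = 16500 units ÷ 169 mL = 97.63314 units/mL
Volume = 295.24 units ÷ 97.63314 units/mL = 3.023973 mL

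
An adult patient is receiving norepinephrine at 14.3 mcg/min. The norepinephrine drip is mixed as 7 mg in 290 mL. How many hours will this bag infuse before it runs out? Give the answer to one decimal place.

14.3 mcg/min × 60 min/hr = 858 mcg/hr
Concentration = 7 mg ÷ 290 mL = 0.02413793 mg/mL = 24.13793 mcg/mL
Rate = 858 mcg/hr ÷ 24.13793 mcg/mL = 35.54571 mL/hr
Duration = 290 mL ÷ 35.54571 mL/hr = 8.158508 hr

8.2 hours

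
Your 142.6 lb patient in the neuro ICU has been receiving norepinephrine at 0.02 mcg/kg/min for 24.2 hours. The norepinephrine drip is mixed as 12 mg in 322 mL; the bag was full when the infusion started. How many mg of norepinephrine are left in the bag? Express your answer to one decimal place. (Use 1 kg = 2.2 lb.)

Weight = 142.6 lb ÷ 2.2 lb/kg = 64.81818 kg
Dose = 0.02 mcg/kg/min × 64.81818 kg = 1.296364 mcg/min
1.296364 mcg/min × 60 min/hr = 77.78182 mcg/hr
Concentration = 12 mg ÷ 322 mL = 0.03726708 mg/mL = 37.26708 mcg/mL
Rate = 77.78182 mcg/hr ÷ 37.26708 mcg/mL = 2.087145 mL/hr
Volume infused = 2.087145 mL/hr × 24.2 hr = 50.50892 mL
Volume remaining = 322 − 50.50892 = 271.4911 mL
Drug remaining = 271.4911 mL × 37.26708 mcg/mL = 10117.68 mcg = 10.11768 mg

10.1 mg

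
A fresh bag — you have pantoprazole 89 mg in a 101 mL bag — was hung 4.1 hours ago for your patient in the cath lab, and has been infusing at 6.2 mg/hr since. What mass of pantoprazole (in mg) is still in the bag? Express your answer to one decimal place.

63.6 mg

Concentration = 89 mg ÷ 101 mL = 0.8811881 mg/mL
Rate = 6.2 mg/hr ÷ 0.8811881 mg/mL = 7.035955 mL/hr
Volume infused = 7.035955 mL/hr × 4.1 hr = 28.84742 mL
Volume remaining = 101 − 28.84742 = 72.15258 mL
Drug remaining = 72.15258 mL × 0.8811881 mg/mL = 63.58 mg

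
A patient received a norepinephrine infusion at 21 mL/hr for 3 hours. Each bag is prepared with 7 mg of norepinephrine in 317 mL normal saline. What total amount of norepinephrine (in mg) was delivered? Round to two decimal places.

Concentration = 7 mg ÷ 317 mL = 0.02208202 mg/mL = 22.08202 mcg/mL
Drug rate = 21 mL/hr × 22.08202 mcg/mL = 463.7224 mcg/hr
Total = 463.7224 mcg/hr × 3 hr = 1391.167 mcg = 1.391167 mg

1.39 mg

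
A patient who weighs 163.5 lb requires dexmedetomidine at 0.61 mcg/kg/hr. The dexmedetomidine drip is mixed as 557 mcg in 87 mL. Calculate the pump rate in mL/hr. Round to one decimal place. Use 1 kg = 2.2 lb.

Weight = 163.5 lb ÷ 2.2 lb/kg = 74.31818 kg
Dose = 0.61 mcg/kg/hr × 74.31818 kg = 45.33409 mcg/hr
Concentration = 557 mcg ÷ 87 mL = 6.402299 mcg/mL
Rate = 45.33409 mcg/hr ÷ 6.402299 mcg/mL = 7.080908 mL/hr

7.1 mL/hr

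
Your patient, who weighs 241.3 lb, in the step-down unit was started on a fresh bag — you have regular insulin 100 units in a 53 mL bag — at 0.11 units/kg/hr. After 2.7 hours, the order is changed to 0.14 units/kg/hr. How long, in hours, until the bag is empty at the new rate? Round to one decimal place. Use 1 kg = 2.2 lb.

4.4 hours

Initial rate:
Weight = 241.3 lb ÷ 2.2 lb/kg = 109.6818 kg
Dose = 0.11 units/kg/hr × 109.6818 kg = 12.065 units/hr
Concentration = 100 units ÷ 53 mL = 1.886792 units/mL
Rate = 12.065 units/hr ÷ 1.886792 units/mL = 6.39445 mL/hr
Volume infused so far = 6.39445 mL/hr × 2.7 hr = 17.26502 mL
Volume remaining = 53 − 17.26502 = 35.73498 mL
New rate:
Dose = 0.14 units/kg/hr × 109.6818 kg = 15.35545 units/hr
Rate = 15.35545 units/hr ÷ 1.886792 units/mL = 8.138391 mL/hr
Time remaining = 35.73498 mL ÷ 8.138391 mL/hr = 4.390915 hr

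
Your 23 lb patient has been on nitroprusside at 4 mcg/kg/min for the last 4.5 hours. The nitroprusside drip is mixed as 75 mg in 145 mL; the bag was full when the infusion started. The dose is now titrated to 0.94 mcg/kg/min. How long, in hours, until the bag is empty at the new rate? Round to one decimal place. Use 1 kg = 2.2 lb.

108.0 hours

Initial rate:
Weight = 23 lb ÷ 2.2 lb/kg = 10.45455 kg
Dose = 4 mcg/kg/min × 10.45455 kg = 41.81818 mcg/min
41.81818 mcg/min × 60 min/hr = 2509.091 mcg/hr
Concentration = 75 mg ÷ 145 mL = 0.5172414 mg/mL = 517.2414 mcg/mL
Rate = 2509.091 mcg/hr ÷ 517.2414 mcg/mL = 4.850909 mL/hr
Volume infused so far = 4.850909 mL/hr × 4.5 hr = 21.82909 mL
Volume remaining = 145 − 21.82909 = 123.1709 mL
New rate:
Dose = 0.94 mcg/kg/min × 10.45455 kg = 9.827273 mcg/min
9.827273 mcg/min × 60 min/hr = 589.6364 mcg/hr
Rate = 589.6364 mcg/hr ÷ 517.2414 mcg/mL = 1.139964 mL/hr
Time remaining = 123.1709 mL ÷ 1.139964 mL/hr = 108.0481 hr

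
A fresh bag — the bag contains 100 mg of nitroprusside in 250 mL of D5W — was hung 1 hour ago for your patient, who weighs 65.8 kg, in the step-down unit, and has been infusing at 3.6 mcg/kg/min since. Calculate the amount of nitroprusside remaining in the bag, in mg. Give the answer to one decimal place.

85.8 mg

Dose = 3.6 mcg/kg/min × 65.8 kg = 236.88 mcg/min
236.88 mcg/min × 60 min/hr = 14212.8 mcg/hr
Concentration = 100 mg ÷ 250 mL = 0.4 mg/mL = 400 mcg/mL
Rate = 14212.8 mcg/hr ÷ 400 mcg/mL = 35.532 mL/hr
Volume infused = 35.532 mL/hr × 1 hr = 35.532 mL
Volume remaining = 250 − 35.532 = 214.468 mL
Drug remaining = 214.468 mL × 400 mcg/mL = 85787.2 mcg = 85.7872 mg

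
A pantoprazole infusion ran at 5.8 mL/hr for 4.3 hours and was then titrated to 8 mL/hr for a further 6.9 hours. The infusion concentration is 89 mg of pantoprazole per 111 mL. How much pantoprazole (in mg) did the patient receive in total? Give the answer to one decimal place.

Concentration = 89 mg ÷ 111 mL = 0.8018018 mg/mL
Stage 1: 5.8 mL/hr × 4.3 hr = 24.94 mL → 24.94 mL × 0.8018018 mg/mL = 19.99694 mg
Stage 2: 8 mL/hr × 6.9 hr = 55.2 mL → 55.2 mL × 0.8018018 mg/mL = 44.25946 mg
Total = 19.99694 + 44.25946 = 64.2564 mg

64.3 mg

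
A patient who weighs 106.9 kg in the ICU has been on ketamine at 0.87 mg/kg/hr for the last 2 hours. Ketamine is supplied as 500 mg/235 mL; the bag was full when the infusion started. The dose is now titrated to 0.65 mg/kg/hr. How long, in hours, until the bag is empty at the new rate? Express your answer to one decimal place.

4.5 hours

Initial rate:
Dose = 0.87 mg/kg/hr × 106.9 kg = 93.003 mg/hr
Concentration = 500 mg ÷ 235 mL = 2.12766 mg/mL
Rate = 93.003 mg/hr ÷ 2.12766 mg/mL = 43.71141 mL/hr
Volume infused so far = 43.71141 mL/hr × 2 hr = 87.42282 mL
Volume remaining = 235 − 87.42282 = 147.5772 mL
New rate:
Dose = 0.65 mg/kg/hr × 106.9 kg = 69.485 mg/hr
Rate = 69.485 mg/hr ÷ 2.12766 mg/mL = 32.65795 mL/hr
Time remaining = 147.5772 mL ÷ 32.65795 mL/hr = 4.518875 hr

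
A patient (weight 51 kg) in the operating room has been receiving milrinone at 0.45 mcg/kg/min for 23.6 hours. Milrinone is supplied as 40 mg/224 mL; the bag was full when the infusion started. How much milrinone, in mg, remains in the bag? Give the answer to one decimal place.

Dose = 0.45 mcg/kg/min × 51 kg = 22.95 mcg/min
22.95 mcg/min × 60 min/hr = 1377 mcg/hr
Concentration = 40 mg ÷ 224 mL = 0.1785714 mg/mL = 178.5714 mcg/mL
Rate = 1377 mcg/hr ÷ 178.5714 mcg/mL = 7.7112 mL/hr
Volume infused = 7.7112 mL/hr × 23.6 hr = 181.9843 mL
Volume remaining = 224 − 181.9843 = 42.01568 mL
Drug remaining = 42.01568 mL × 178.5714 mcg/mL = 7502.8 mcg = 7.5028 mg

7.5 mg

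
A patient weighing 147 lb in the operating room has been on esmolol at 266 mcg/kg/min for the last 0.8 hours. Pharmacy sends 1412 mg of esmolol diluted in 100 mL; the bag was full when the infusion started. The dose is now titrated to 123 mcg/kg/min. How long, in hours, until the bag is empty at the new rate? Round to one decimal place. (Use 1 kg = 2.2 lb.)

1.1 hours

Initial rate:
Weight = 147 lb ÷ 2.2 lb/kg = 66.81818 kg
Dose = 266 mcg/kg/min × 66.81818 kg = 17773.64 mcg/min
17773.64 mcg/min × 60 min/hr = 1066418 mcg/hr
Concentration = 1412 mg ÷ 100 mL = 14.12 mg/mL = 14120 mcg/mL
Rate = 1066418 mcg/hr ÷ 14120 mcg/mL = 75.52537 mL/hr
Volume infused so far = 75.52537 mL/hr × 0.8 hr = 60.42029 mL
Volume remaining = 100 − 60.42029 = 39.57971 mL
New rate:
Dose = 123 mcg/kg/min × 66.81818 kg = 8218.636 mcg/min
8218.636 mcg/min × 60 min/hr = 493118.2 mcg/hr
Rate = 493118.2 mcg/hr ÷ 14120 mcg/mL = 34.92338 mL/hr
Time remaining = 39.57971 mL ÷ 34.92338 mL/hr = 1.13333 hr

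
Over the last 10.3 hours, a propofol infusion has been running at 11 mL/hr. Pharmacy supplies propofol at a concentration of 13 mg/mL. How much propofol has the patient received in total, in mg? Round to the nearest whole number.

Concentration = 13 mg/mL = 13000 mcg/mL
Drug rate = 11 mL/hr × 13000 mcg/mL = 143000 mcg/hr
Total = 143000 mcg/hr × 10.3 hr = 1472900 mcg = 1472.9 mg

1473 mg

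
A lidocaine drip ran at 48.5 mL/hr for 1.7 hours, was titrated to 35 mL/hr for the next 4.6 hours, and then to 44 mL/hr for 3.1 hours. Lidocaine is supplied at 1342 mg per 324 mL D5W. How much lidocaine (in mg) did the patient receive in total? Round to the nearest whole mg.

Concentration = 1342 mg ÷ 324 mL = 4.141975 mg/mL
Stage 1: 48.5 mL/hr × 1.7 hr = 82.45 mL → 82.45 mL × 4.141975 mg/mL = 341.5059 mg
Stage 2: 35 mL/hr × 4.6 hr = 161 mL → 161 mL × 4.141975 mg/mL = 666.858 mg
Stage 3: 44 mL/hr × 3.1 hr = 136.4 mL → 136.4 mL × 4.141975 mg/mL = 564.9654 mg
Total = 341.5059 + 666.858 + 564.9654 = 1573.329 mg

1573 mg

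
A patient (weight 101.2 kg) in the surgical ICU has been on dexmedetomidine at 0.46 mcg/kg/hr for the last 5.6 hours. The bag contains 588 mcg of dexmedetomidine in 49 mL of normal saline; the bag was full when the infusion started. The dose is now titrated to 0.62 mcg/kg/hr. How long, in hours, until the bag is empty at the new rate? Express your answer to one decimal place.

5.2 hours

Initial rate:
Dose = 0.46 mcg/kg/hr × 101.2 kg = 46.552 mcg/hr
Concentration = 588 mcg ÷ 49 mL = 12 mcg/mL
Rate = 46.552 mcg/hr ÷ 12 mcg/mL = 3.879333 mL/hr
Volume infused so far = 3.879333 mL/hr × 5.6 hr = 21.72427 mL
Volume remaining = 49 − 21.72427 = 27.27573 mL
New rate:
Dose = 0.62 mcg/kg/hr × 101.2 kg = 62.744 mcg/hr
Rate = 62.744 mcg/hr ÷ 12 mcg/mL = 5.228667 mL/hr
Time remaining = 27.27573 mL ÷ 5.228667 mL/hr = 5.216575 hr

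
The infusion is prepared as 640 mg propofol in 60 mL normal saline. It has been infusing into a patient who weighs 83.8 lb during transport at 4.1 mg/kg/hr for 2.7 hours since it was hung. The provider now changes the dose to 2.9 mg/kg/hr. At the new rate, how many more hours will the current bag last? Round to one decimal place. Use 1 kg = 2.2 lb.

2.0 hours

Initial rate:
Weight = 83.8 lb ÷ 2.2 lb/kg = 38.09091 kg
Dose = 4.1 mg/kg/hr × 38.09091 kg = 156.1727 mg/hr
Concentration = 640 mg ÷ 60 mL = 10.66667 mg/mL
Rate = 156.1727 mg/hr ÷ 10.66667 mg/mL = 14.64119 mL/hr
Volume infused so far = 14.64119 mL/hr × 2.7 hr = 39.53122 mL
Volume remaining = 60 − 39.53122 = 20.46878 mL
New rate:
Dose = 2.9 mg/kg/hr × 38.09091 kg = 110.4636 mg/hr
Rate = 110.4636 mg/hr ÷ 10.66667 mg/mL = 10.35597 mL/hr
Time remaining = 20.46878 mL ÷ 10.35597 mL/hr = 1.97652 hr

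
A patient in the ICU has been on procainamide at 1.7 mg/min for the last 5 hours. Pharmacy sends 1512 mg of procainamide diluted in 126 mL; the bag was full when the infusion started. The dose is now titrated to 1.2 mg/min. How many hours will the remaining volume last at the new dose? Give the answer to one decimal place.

Initial rate:
1.7 mg/min × 60 min/hr = 102 mg/hr
Concentration = 1512 mg ÷ 126 mL = 12 mg/mL
Rate = 102 mg/hr ÷ 12 mg/mL = 8.5 mL/hr
Volume infused so far = 8.5 mL/hr × 5 hr = 42.5 mL
Volume remaining = 126 − 42.5 = 83.5 mL
New rate:
1.2 mg/min × 60 min/hr = 72 mg/hr
Rate = 72 mg/hr ÷ 12 mg/mL = 6 mL/hr
Time remaining = 83.5 mL ÷ 6 mL/hr = 13.91667 hr

13.9 hours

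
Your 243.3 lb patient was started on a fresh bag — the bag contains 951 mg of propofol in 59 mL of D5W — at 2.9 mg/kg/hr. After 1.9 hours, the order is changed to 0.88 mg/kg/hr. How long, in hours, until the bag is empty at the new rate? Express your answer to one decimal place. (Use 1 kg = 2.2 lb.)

Initial rate:
Weight = 243.3 lb ÷ 2.2 lb/kg = 110.5909 kg
Dose = 2.9 mg/kg/hr × 110.5909 kg = 320.7136 mg/hr
Concentration = 951 mg ÷ 59 mL = 16.11864 mg/mL
Rate = 320.7136 mg/hr ÷ 16.11864 mg/mL = 19.89706 mL/hr
Volume infused so far = 19.89706 mL/hr × 1.9 hr = 37.80441 mL
Volume remaining = 59 − 37.80441 = 21.19559 mL
New rate:
Dose = 0.88 mg/kg/hr × 110.5909 kg = 97.32 mg/hr
Rate = 97.32 mg/hr ÷ 16.11864 mg/mL = 6.037729 mL/hr
Time remaining = 21.19559 mL ÷ 6.037729 mL/hr = 3.510523 hr

3.5 hours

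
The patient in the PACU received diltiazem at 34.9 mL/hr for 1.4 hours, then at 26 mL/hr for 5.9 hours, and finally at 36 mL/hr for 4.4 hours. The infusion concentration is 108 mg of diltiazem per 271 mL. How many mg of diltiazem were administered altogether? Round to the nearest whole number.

Concentration = 108 mg ÷ 271 mL = 0.398524 mg/mL
Stage 1: 34.9 mL/hr × 1.4 hr = 48.86 mL → 48.86 mL × 0.398524 mg/mL = 19.47188 mg
Stage 2: 26 mL/hr × 5.9 hr = 153.4 mL → 153.4 mL × 0.398524 mg/mL = 61.13358 mg
Stage 3: 36 mL/hr × 4.4 hr = 158.4 mL → 158.4 mL × 0.398524 mg/mL = 63.1262 mg
Total = 19.47188 + 61.13358 + 63.1262 = 143.7317 mg

144 mg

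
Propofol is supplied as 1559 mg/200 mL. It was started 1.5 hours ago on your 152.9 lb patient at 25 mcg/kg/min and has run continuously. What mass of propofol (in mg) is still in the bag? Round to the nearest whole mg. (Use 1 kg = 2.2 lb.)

Weight = 152.9 lb ÷ 2.2 lb/kg = 69.5 kg
Dose = 25 mcg/kg/min × 69.5 kg = 1737.5 mcg/min
1737.5 mcg/min × 60 min/hr = 104250 mcg/hr
Concentration = 1559 mg ÷ 200 mL = 7.795 mg/mL = 7795 mcg/mL
Rate = 104250 mcg/hr ÷ 7795 mcg/mL = 13.37396 mL/hr
Volume infused = 13.37396 mL/hr × 1.5 hr = 20.06094 mL
Volume remaining = 200 − 20.06094 = 179.9391 mL
Drug remaining = 179.9391 mL × 7795 mcg/mL = 1402625 mcg = 1402.625 mg

1403 mg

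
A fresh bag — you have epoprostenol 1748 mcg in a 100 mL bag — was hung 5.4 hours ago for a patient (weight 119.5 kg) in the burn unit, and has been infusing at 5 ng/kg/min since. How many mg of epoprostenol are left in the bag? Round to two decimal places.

Dose = 5 ng/kg/min × 119.5 kg = 597.5 ng/min
597.5 ng/min × 60 min/hr = 35850 ng/hr
Concentration = 1748 mcg ÷ 100 mL = 17.48 mcg/mL = 17480 ng/mL
Rate = 35850 ng/hr ÷ 17480 ng/mL = 2.050915 mL/hr
Volume infused = 2.050915 mL/hr × 5.4 hr = 11.07494 mL
Volume remaining = 100 − 11.07494 = 88.92506 mL
Drug remaining = 88.92506 mL × 17480 ng/mL = 1554410 ng = 1.55441 mg

1.55 mg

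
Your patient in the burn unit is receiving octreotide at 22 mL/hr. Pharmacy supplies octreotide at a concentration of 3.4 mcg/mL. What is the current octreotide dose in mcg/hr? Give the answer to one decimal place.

Drug rate = 22 mL/hr × 3.4 mcg/mL = 74.8 mcg/hr

74.8 mcg/hr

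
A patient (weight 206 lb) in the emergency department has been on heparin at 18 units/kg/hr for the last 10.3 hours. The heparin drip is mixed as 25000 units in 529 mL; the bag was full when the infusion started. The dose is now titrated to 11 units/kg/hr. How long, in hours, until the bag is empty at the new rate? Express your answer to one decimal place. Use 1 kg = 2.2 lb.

Initial rate:
Weight = 206 lb ÷ 2.2 lb/kg = 93.63636 kg
Dose = 18 units/kg/hr × 93.63636 kg = 1685.455 units/hr
Concentration = 25000 units ÷ 529 mL = 47.25898 units/mL
Rate = 1685.455 units/hr ÷ 47.25898 units/mL = 35.66422 mL/hr
Volume infused so far = 35.66422 mL/hr × 10.3 hr = 367.3414 mL
Volume remaining = 529 − 367.3414 = 161.6586 mL
New rate:
Dose = 11 units/kg/hr × 93.63636 kg = 1030 units/hr
Rate = 1030 units/hr ÷ 47.25898 units/mL = 21.7948 mL/hr
Time remaining = 161.6586 mL ÷ 21.7948 mL/hr = 7.417299 hr

7.4 hours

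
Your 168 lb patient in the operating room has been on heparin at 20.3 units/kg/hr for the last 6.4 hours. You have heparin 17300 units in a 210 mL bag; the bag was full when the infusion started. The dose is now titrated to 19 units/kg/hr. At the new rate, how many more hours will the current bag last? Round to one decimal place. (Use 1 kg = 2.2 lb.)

Initial rate:
Weight = 168 lb ÷ 2.2 lb/kg = 76.36364 kg
Dose = 20.3 units/kg/hr × 76.36364 kg = 1550.182 units/hr
Concentration = 17300 units ÷ 210 mL = 82.38095 units/mL
Rate = 1550.182 units/hr ÷ 82.38095 units/mL = 18.81724 mL/hr
Volume infused so far = 18.81724 mL/hr × 6.4 hr = 120.4303 mL
Volume remaining = 210 − 120.4303 = 89.56969 mL
New rate:
Dose = 19 units/kg/hr × 76.36364 kg = 1450.909 units/hr
Rate = 1450.909 units/hr ÷ 82.38095 units/mL = 17.61219 mL/hr
Time remaining = 89.56969 mL ÷ 17.61219 mL/hr = 5.085664 hr

5.1 hours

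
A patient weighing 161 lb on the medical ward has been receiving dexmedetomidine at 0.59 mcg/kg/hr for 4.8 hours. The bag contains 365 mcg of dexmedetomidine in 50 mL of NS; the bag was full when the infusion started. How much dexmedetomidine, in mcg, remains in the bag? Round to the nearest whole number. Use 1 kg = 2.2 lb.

158 mcg

Weight = 161 lb ÷ 2.2 lb/kg = 73.18182 kg
Dose = 0.59 mcg/kg/hr × 73.18182 kg = 43.17727 mcg/hr
Concentration = 365 mcg ÷ 50 mL = 7.3 mcg/mL
Rate = 43.17727 mcg/hr ÷ 7.3 mcg/mL = 5.914695 mL/hr
Volume infused = 5.914695 mL/hr × 4.8 hr = 28.39054 mL
Volume remaining = 50 − 28.39054 = 21.60946 mL
Drug remaining = 21.60946 mL × 7.3 mcg/mL = 157.7491 mcg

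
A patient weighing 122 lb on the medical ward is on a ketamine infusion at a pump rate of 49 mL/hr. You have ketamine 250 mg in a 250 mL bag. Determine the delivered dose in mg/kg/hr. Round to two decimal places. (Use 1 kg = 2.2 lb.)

0.88 mg/kg/hr

Weight = 122 lb ÷ 2.2 lb/kg = 55.45455 kg
Concentration = 250 mg ÷ 250 mL = 1 mg/mL
Drug rate = 49 mL/hr × 1 mg/mL = 49 mg/hr
49 mg/hr ÷ 55.45455 kg = 0.8836066 mg/kg/hr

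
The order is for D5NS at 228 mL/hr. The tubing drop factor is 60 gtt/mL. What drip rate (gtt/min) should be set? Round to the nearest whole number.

228 gtt/min

228 mL/hr ÷ 60 min/hr = 3.8 mL/min
3.8 mL/min × 60 gtt/mL = 228 gtt/min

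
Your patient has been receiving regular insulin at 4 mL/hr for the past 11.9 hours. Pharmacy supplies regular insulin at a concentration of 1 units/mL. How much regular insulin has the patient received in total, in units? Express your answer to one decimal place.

Drug rate = 4 mL/hr × 1 units/mL = 4 units/hr
Total = 4 units/hr × 11.9 hr = 47.6 units

47.6 units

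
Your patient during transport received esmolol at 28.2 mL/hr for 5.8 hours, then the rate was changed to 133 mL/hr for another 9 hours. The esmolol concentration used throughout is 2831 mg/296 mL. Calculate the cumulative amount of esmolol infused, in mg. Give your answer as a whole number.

Concentration = 2831 mg ÷ 296 mL = 9.564189 mg/mL
Stage 1: 28.2 mL/hr × 5.8 hr = 163.56 mL → 163.56 mL × 9.564189 mg/mL = 1564.319 mg
Stage 2: 133 mL/hr × 9 hr = 1197 mL → 1197 mL × 9.564189 mg/mL = 11448.33 mg
Total = 1564.319 + 11448.33 = 13012.65 mg

13013 mg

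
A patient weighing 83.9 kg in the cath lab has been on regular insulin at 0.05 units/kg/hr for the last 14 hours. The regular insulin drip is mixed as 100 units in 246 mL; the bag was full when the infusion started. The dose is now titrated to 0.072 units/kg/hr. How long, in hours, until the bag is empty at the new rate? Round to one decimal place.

Initial rate:
Dose = 0.05 units/kg/hr × 83.9 kg = 4.195 units/hr
Concentration = 100 units ÷ 246 mL = 0.4065041 units/mL
Rate = 4.195 units/hr ÷ 0.4065041 units/mL = 10.3197 mL/hr
Volume infused so far = 10.3197 mL/hr × 14 hr = 144.4758 mL
Volume remaining = 246 − 144.4758 = 101.5242 mL
New rate:
Dose = 0.072 units/kg/hr × 83.9 kg = 6.0408 units/hr
Rate = 6.0408 units/hr ÷ 0.4065041 units/mL = 14.86037 mL/hr
Time remaining = 101.5242 mL ÷ 14.86037 mL/hr = 6.831877 hr

6.8 hours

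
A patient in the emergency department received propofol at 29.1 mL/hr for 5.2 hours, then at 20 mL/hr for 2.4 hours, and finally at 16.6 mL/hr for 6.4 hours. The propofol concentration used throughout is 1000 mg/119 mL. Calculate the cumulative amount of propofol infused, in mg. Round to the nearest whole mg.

2568 mg

Concentration = 1000 mg ÷ 119 mL = 8.403361 mg/mL
Stage 1: 29.1 mL/hr × 5.2 hr = 151.32 mL → 151.32 mL × 8.403361 mg/mL = 1271.597 mg
Stage 2: 20 mL/hr × 2.4 hr = 48 mL → 48 mL × 8.403361 mg/mL = 403.3613 mg
Stage 3: 16.6 mL/hr × 6.4 hr = 106.24 mL → 106.24 mL × 8.403361 mg/mL = 892.7731 mg
Total = 1271.597 + 403.3613 + 892.7731 = 2567.731 mg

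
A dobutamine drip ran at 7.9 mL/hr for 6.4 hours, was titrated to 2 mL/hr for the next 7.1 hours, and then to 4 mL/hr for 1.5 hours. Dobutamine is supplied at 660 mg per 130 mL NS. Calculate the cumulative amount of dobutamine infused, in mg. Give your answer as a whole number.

359 mg

Concentration = 660 mg ÷ 130 mL = 5.076923 mg/mL
Stage 1: 7.9 mL/hr × 6.4 hr = 50.56 mL → 50.56 mL × 5.076923 mg/mL = 256.6892 mg
Stage 2: 2 mL/hr × 7.1 hr = 14.2 mL → 14.2 mL × 5.076923 mg/mL = 72.09231 mg
Stage 3: 4 mL/hr × 1.5 hr = 6 mL → 6 mL × 5.076923 mg/mL = 30.46154 mg
Total = 256.6892 + 72.09231 + 30.46154 = 359.2431 mg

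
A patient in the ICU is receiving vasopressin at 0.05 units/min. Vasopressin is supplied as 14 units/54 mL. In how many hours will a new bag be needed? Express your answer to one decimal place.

4.7 hours

0.05 units/min × 60 min/hr = 3 units/hr
Concentration = 14 units ÷ 54 mL = 0.2592593 units/mL
Rate = 3 units/hr ÷ 0.2592593 units/mL = 11.57143 mL/hr
Duration = 54 mL ÷ 11.57143 mL/hr = 4.666667 hr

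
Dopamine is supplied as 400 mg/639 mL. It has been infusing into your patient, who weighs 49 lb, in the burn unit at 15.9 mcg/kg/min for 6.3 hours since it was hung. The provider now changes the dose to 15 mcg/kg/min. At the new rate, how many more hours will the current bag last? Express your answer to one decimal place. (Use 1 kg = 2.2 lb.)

Initial rate:
Weight = 49 lb ÷ 2.2 lb/kg = 22.27273 kg
Dose = 15.9 mcg/kg/min × 22.27273 kg = 354.1364 mcg/min
354.1364 mcg/min × 60 min/hr = 21248.18 mcg/hr
Concentration = 400 mg ÷ 639 mL = 0.6259781 mg/mL = 625.9781 mcg/mL
Rate = 21248.18 mcg/hr ÷ 625.9781 mcg/mL = 33.94397 mL/hr
Volume infused so far = 33.94397 mL/hr × 6.3 hr = 213.847 mL
Volume remaining = 639 − 213.847 = 425.153 mL
New rate:
Dose = 15 mcg/kg/min × 22.27273 kg = 334.0909 mcg/min
334.0909 mcg/min × 60 min/hr = 20045.45 mcg/hr
Rate = 20045.45 mcg/hr ÷ 625.9781 mcg/mL = 32.02261 mL/hr
Time remaining = 425.153 mL ÷ 32.02261 mL/hr = 13.27665 hr

13.3 hours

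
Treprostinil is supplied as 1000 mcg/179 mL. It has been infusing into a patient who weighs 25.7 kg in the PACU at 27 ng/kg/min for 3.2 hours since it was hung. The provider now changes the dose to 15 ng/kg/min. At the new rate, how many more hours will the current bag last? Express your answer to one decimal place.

37.5 hours

Initial rate:
Dose = 27 ng/kg/min × 25.7 kg = 693.9 ng/min
693.9 ng/min × 60 min/hr = 41634 ng/hr
Concentration = 1000 mcg ÷ 179 mL = 5.586592 mcg/mL = 5586.592 ng/mL
Rate = 41634 ng/hr ÷ 5586.592 ng/mL = 7.452486 mL/hr
Volume infused so far = 7.452486 mL/hr × 3.2 hr = 23.84796 mL
Volume remaining = 179 − 23.84796 = 155.152 mL
New rate:
Dose = 15 ng/kg/min × 25.7 kg = 385.5 ng/min
385.5 ng/min × 60 min/hr = 23130 ng/hr
Rate = 23130 ng/hr ÷ 5586.592 ng/mL = 4.14027 mL/hr
Time remaining = 155.152 mL ÷ 4.14027 mL/hr = 37.4739 hr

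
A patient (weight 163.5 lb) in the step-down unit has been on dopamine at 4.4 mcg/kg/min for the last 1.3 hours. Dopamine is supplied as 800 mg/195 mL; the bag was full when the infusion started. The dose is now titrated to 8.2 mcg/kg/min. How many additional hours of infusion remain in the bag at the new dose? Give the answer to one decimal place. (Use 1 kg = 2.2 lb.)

21.2 hours

Initial rate:
Weight = 163.5 lb ÷ 2.2 lb/kg = 74.31818 kg
Dose = 4.4 mcg/kg/min × 74.31818 kg = 327 mcg/min
327 mcg/min × 60 min/hr = 19620 mcg/hr
Concentration = 800 mg ÷ 195 mL = 4.102564 mg/mL = 4102.564 mcg/mL
Rate = 19620 mcg/hr ÷ 4102.564 mcg/mL = 4.782375 mL/hr
Volume infused so far = 4.782375 mL/hr × 1.3 hr = 6.217087 mL
Volume remaining = 195 − 6.217087 = 188.7829 mL
New rate:
Dose = 8.2 mcg/kg/min × 74.31818 kg = 609.4091 mcg/min
609.4091 mcg/min × 60 min/hr = 36564.55 mcg/hr
Rate = 36564.55 mcg/hr ÷ 4102.564 mcg/mL = 8.912608 mL/hr
Time remaining = 188.7829 mL ÷ 8.912608 mL/hr = 21.18156 hr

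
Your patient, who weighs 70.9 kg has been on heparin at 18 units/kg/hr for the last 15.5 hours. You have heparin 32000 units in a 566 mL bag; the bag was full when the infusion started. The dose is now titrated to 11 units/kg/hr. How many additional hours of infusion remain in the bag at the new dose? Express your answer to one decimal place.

Initial rate:
Dose = 18 units/kg/hr × 70.9 kg = 1276.2 units/hr
Concentration = 32000 units ÷ 566 mL = 56.5371 units/mL
Rate = 1276.2 units/hr ÷ 56.5371 units/mL = 22.57279 mL/hr
Volume infused so far = 22.57279 mL/hr × 15.5 hr = 349.8782 mL
Volume remaining = 566 − 349.8782 = 216.1218 mL
New rate:
Dose = 11 units/kg/hr × 70.9 kg = 779.9 units/hr
Rate = 779.9 units/hr ÷ 56.5371 units/mL = 13.79448 mL/hr
Time remaining = 216.1218 mL ÷ 13.79448 mL/hr = 15.66727 hr

15.7 hours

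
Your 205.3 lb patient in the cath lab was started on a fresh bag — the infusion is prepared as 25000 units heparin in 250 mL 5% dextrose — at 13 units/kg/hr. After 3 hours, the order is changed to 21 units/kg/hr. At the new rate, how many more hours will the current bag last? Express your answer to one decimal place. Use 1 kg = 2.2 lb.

Initial rate:
Weight = 205.3 lb ÷ 2.2 lb/kg = 93.31818 kg
Dose = 13 units/kg/hr × 93.31818 kg = 1213.136 units/hr
Concentration = 25000 units ÷ 250 mL = 100 units/mL
Rate = 1213.136 units/hr ÷ 100 units/mL = 12.13136 mL/hr
Volume infused so far = 12.13136 mL/hr × 3 hr = 36.39409 mL
Volume remaining = 250 − 36.39409 = 213.6059 mL
New rate:
Dose = 21 units/kg/hr × 93.31818 kg = 1959.682 units/hr
Rate = 1959.682 units/hr ÷ 100 units/mL = 19.59682 mL/hr
Time remaining = 213.6059 mL ÷ 19.59682 mL/hr = 10.90003 hr

10.9 hours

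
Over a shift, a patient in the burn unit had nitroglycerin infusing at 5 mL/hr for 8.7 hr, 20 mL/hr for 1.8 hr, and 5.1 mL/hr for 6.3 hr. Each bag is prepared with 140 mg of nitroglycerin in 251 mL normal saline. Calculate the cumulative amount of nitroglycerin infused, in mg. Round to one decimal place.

62.3 mg

Concentration = 140 mg ÷ 251 mL = 0.5577689 mg/mL
Stage 1: 5 mL/hr × 8.7 hr = 43.5 mL → 43.5 mL × 0.5577689 mg/mL = 24.26295 mg
Stage 2: 20 mL/hr × 1.8 hr = 36 mL → 36 mL × 0.5577689 mg/mL = 20.07968 mg
Stage 3: 5.1 mL/hr × 6.3 hr = 32.13 mL → 32.13 mL × 0.5577689 mg/mL = 17.92112 mg
Total = 24.26295 + 20.07968 + 17.92112 = 62.26375 mg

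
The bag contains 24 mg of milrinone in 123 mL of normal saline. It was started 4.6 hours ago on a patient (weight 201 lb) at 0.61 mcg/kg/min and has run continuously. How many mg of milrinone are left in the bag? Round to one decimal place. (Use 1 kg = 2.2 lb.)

8.6 mg

Weight = 201 lb ÷ 2.2 lb/kg = 91.36364 kg
Dose = 0.61 mcg/kg/min × 91.36364 kg = 55.73182 mcg/min
55.73182 mcg/min × 60 min/hr = 3343.909 mcg/hr
Concentration = 24 mg ÷ 123 mL = 0.195122 mg/mL = 195.122 mcg/mL
Rate = 3343.909 mcg/hr ÷ 195.122 mcg/mL = 17.13753 mL/hr
Volume infused = 17.13753 mL/hr × 4.6 hr = 78.83266 mL
Volume remaining = 123 − 78.83266 = 44.16734 mL
Drug remaining = 44.16734 mL × 195.122 mcg/mL = 8618.018 mcg = 8.618018 mg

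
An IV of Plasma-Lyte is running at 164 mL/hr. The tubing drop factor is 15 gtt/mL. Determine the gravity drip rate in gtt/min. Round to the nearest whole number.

164 mL/hr ÷ 60 min/hr = 2.733333 mL/min
2.733333 mL/min × 15 gtt/mL = 41 gtt/min

41 gtt/min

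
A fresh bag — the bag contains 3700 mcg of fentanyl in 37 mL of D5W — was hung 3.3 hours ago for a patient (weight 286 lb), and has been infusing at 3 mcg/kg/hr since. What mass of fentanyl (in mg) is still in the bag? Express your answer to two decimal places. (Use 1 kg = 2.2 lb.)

Weight = 286 lb ÷ 2.2 lb/kg = 130 kg
Dose = 3 mcg/kg/hr × 130 kg = 390 mcg/hr
Concentration = 3700 mcg ÷ 37 mL = 100 mcg/mL
Rate = 390 mcg/hr ÷ 100 mcg/mL = 3.9 mL/hr
Volume infused = 3.9 mL/hr × 3.3 hr = 12.87 mL
Volume remaining = 37 − 12.87 = 24.13 mL
Drug remaining = 24.13 mL × 100 mcg/mL = 2413 mcg = 2.413 mg

2.41 mg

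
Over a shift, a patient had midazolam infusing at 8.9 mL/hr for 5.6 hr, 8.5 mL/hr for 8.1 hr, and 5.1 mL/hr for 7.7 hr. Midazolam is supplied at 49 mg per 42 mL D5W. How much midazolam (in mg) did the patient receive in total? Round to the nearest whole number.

184 mg

Concentration = 49 mg ÷ 42 mL = 1.166667 mg/mL
Stage 1: 8.9 mL/hr × 5.6 hr = 49.84 mL → 49.84 mL × 1.166667 mg/mL = 58.14667 mg
Stage 2: 8.5 mL/hr × 8.1 hr = 68.85 mL → 68.85 mL × 1.166667 mg/mL = 80.325 mg
Stage 3: 5.1 mL/hr × 7.7 hr = 39.27 mL → 39.27 mL × 1.166667 mg/mL = 45.815 mg
Total = 58.14667 + 80.325 + 45.815 = 184.2867 mg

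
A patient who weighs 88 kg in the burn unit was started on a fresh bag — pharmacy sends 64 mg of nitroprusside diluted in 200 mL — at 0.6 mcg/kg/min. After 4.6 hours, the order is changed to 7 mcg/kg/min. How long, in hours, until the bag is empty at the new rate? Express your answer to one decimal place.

Initial rate:
Dose = 0.6 mcg/kg/min × 88 kg = 52.8 mcg/min
52.8 mcg/min × 60 min/hr = 3168 mcg/hr
Concentration = 64 mg ÷ 200 mL = 0.32 mg/mL = 320 mcg/mL
Rate = 3168 mcg/hr ÷ 320 mcg/mL = 9.9 mL/hr
Volume infused so far = 9.9 mL/hr × 4.6 hr = 45.54 mL
Volume remaining = 200 − 45.54 = 154.46 mL
New rate:
Dose = 7 mcg/kg/min × 88 kg = 616 mcg/min
616 mcg/min × 60 min/hr = 36960 mcg/hr
Rate = 36960 mcg/hr ÷ 320 mcg/mL = 115.5 mL/hr
Time remaining = 154.46 mL ÷ 115.5 mL/hr = 1.337316 hr

1.3 hours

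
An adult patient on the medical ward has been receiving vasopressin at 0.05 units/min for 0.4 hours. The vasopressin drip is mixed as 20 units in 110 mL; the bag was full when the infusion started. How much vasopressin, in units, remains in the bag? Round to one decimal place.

0.05 units/min × 60 min/hr = 3 units/hr
Concentration = 20 units ÷ 110 mL = 0.1818182 units/mL
Rate = 3 units/hr ÷ 0.1818182 units/mL = 16.5 mL/hr
Volume infused = 16.5 mL/hr × 0.4 hr = 6.6 mL
Volume remaining = 110 − 6.6 = 103.4 mL
Drug remaining = 103.4 mL × 0.1818182 units/mL = 18.8 units

18.8 units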